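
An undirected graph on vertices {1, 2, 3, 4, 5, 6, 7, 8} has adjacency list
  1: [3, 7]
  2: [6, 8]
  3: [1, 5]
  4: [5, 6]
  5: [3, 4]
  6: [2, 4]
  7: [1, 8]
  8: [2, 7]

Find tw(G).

2

A width-2 tree decomposition is:
Bags: B1 = {1, 3, 5}  B2 = {1, 4, 5}  B3 = {1, 4, 6}  B4 = {1, 2, 6}  B5 = {1, 2, 8}  B6 = {1, 7, 8}
Tree: B1–B2, B2–B3, B3–B4, B4–B5, B5–B6
Each bag holds 3 vertices, so the decomposition has width 2, which upper-bounds the treewidth. The edges 1–3–5–4–6–2–8–7–1 form a cycle, so G is not a tree and its treewidth is at least 2. Hence tw(G) = 2 exactly.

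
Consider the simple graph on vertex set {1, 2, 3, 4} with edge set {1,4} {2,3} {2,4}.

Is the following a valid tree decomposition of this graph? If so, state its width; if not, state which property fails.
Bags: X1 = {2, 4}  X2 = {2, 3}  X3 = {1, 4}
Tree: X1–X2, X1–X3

Yes; width 1.

Vertex coverage: the bags together contain {1, 2, 3, 4}, the full vertex set. Edge coverage: each edge of G has both endpoints in at least one bag. Running intersection: for every vertex, the bags containing it form a connected subtree. All three properties hold, so this is a valid tree decomposition of width max|bag| − 1 = 1, and hence tw(G) ≤ 1.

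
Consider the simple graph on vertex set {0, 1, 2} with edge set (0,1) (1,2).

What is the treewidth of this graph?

1

A width-1 tree decomposition is:
Bags: B1 = {0, 1}  B2 = {1, 2}
Tree: B1–B2
Every bag has size at most 2, so the width is 2 − 1 = 1 and tw(G) ≤ 1. G has an edge, so its treewidth is at least 1. Hence tw(G) = 1 exactly.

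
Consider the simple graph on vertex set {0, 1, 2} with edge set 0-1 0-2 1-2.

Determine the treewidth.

A width-2 tree decomposition is:
Bags: B1 = {0, 1, 2}
Tree: (single bag)
A single bag containing all 3 vertices is trivially a valid decomposition of width 2. On the other hand G contains the 3-clique {0, 1, 2}. A clique must lie in a single bag of any decomposition, so no decomposition can have width below 2. The upper and lower bounds meet at 2, so that is the treewidth.

2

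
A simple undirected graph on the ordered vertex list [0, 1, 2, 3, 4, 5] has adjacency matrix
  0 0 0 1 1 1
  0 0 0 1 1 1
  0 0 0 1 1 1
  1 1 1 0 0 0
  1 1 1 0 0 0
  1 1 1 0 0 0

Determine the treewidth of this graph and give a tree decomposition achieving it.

The largest bag has 4 vertices, giving width 3; this decomposition certifies tw(G) ≤ 3. For the lower bound: the 4 vertex sets {1,4}, {2,5}, {0}, {3} are disjoint, each induces a connected subgraph, and every pair is joined by at least one edge of G. Contracting each set to a single vertex therefore yields K_{4} as a minor, and since treewidth is minor-monotone, tw(G) ≥ tw(K_{4}) = 3. The upper and lower bounds meet at 3, so that is the treewidth.

Treewidth 3.
One optimal decomposition is:
Bags: B1 = {0, 1, 2, 4}  B2 = {0, 1, 2, 5}  B3 = {0, 1, 2, 3}
Tree: B1–B2, B2–B3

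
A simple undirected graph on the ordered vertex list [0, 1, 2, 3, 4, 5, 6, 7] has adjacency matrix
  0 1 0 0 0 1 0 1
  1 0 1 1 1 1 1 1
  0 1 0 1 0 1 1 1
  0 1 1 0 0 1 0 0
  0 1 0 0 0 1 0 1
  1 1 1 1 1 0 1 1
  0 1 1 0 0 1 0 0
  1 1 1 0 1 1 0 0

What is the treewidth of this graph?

A width-3 tree decomposition is:
Bags: B1 = {1, 2, 5, 7}  B2 = {1, 2, 3, 5}  B3 = {1, 4, 5, 7}  B4 = {0, 1, 5, 7}  B5 = {1, 2, 5, 6}
Tree: B1–B2, B1–B3, B1–B4, B2–B5
Every bag has size at most 4, so the width is 4 − 1 = 3 and tw(G) ≤ 3. For the lower bound, the 4 vertices {0, 1, 5, 7} are pairwise adjacent, and any tree decomposition puts a clique entirely inside one bag — forcing width ≥ 3. Hence tw(G) = 3 exactly.

3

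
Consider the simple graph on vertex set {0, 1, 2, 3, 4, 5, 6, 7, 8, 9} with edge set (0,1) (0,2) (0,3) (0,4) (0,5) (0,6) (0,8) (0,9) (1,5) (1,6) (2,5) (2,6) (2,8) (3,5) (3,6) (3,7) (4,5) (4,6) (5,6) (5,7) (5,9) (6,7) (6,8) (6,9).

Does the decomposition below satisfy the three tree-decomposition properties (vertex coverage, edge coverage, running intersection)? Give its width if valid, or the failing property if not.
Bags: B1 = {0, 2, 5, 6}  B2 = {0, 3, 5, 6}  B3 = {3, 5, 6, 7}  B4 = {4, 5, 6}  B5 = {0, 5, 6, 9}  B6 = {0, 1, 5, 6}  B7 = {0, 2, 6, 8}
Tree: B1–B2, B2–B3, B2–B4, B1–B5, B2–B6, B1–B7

A tree decomposition must satisfy three properties: every vertex lies in some bag; for every edge, both endpoints lie together in some bag; and for every vertex, the bags containing it form a connected subtree. Here edge (0,4) lies in no bag, so the decomposition is invalid.

No — edge (0,4) lies in no bag.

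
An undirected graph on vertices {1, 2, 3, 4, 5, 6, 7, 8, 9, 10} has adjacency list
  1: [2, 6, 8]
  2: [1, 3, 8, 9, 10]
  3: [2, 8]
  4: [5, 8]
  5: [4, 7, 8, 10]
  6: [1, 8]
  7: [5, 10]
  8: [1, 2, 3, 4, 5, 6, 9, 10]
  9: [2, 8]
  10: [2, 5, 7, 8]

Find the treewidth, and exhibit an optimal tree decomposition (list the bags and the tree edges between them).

Treewidth 2.
One such decomposition:
Bags: B1 = {2, 8, 10}  B2 = {5, 8, 10}  B3 = {4, 5, 8}  B4 = {2, 3, 8}  B5 = {1, 2, 8}  B6 = {1, 6, 8}  B7 = {2, 8, 9}  B8 = {5, 7, 10}
Tree: B1–B2, B2–B3, B1–B4, B4–B5, B5–B6, B1–B7, B2–B8

The largest bag has 3 vertices, giving width 2; this decomposition certifies tw(G) ≤ 2. On the other hand G contains the 3-clique {1, 2, 8}. A clique must lie in a single bag of any decomposition, so no decomposition can have width below 2. Hence tw(G) = 2 exactly.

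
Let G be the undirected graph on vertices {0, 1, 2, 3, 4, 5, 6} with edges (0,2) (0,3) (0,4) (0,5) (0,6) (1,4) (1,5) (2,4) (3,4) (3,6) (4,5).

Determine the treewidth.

A width-2 tree decomposition is:
Bags: B1 = {0, 3, 4}  B2 = {0, 4, 5}  B3 = {0, 3, 6}  B4 = {0, 2, 4}  B5 = {1, 4, 5}
Tree: B1–B2, B1–B3, B2–B4, B2–B5
Each bag holds 3 vertices, so the decomposition has width 2, which upper-bounds the treewidth. Conversely, {0, 2, 4} is a clique of size 3, and the vertices of any clique must share a bag in every tree decomposition; so some bag has ≥ 3 vertices and tw(G) ≥ 2. The upper and lower bounds meet at 2, so that is the treewidth.

2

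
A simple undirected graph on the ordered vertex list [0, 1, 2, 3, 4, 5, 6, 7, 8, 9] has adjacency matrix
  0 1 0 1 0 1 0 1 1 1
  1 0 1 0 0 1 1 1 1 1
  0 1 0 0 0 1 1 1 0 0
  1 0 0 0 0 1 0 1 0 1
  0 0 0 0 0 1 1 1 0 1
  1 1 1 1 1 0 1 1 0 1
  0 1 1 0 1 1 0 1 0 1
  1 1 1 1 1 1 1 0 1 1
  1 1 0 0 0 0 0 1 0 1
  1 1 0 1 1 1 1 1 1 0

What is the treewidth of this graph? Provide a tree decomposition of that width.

Every bag has size at most 5, so the width is 5 − 1 = 4 and tw(G) ≤ 4. Conversely, {0, 1, 7, 8, 9} is a clique of size 5, and the vertices of any clique must share a bag in every tree decomposition; so some bag has ≥ 5 vertices and tw(G) ≥ 4. Therefore the treewidth is 4.

Treewidth 4.
One such decomposition:
Bags: B1 = {1, 2, 5, 6, 7}  B2 = {1, 5, 6, 7, 9}  B3 = {4, 5, 6, 7, 9}  B4 = {0, 1, 5, 7, 9}  B5 = {0, 1, 7, 8, 9}  B6 = {0, 3, 5, 7, 9}
Tree: B1–B2, B2–B3, B2–B4, B4–B5, B4–B6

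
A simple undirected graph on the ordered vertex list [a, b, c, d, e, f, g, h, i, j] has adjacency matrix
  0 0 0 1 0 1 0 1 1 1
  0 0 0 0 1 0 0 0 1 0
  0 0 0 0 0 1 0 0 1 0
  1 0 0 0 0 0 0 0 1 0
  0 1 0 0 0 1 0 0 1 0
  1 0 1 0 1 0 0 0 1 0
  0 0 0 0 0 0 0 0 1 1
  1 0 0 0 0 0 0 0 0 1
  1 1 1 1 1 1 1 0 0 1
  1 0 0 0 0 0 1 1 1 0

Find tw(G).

2

A width-2 tree decomposition is:
Bags: B1 = {a, i, j}  B2 = {a, h, j}  B3 = {a, f, i}  B4 = {e, f, i}  B5 = {c, f, i}  B6 = {g, i, j}  B7 = {a, d, i}  B8 = {b, e, i}
Tree: B1–B2, B1–B3, B3–B4, B3–B5, B1–B6, B1–B7, B4–B8
The largest bag has 3 vertices, giving width 2; this decomposition certifies tw(G) ≤ 2. For the lower bound, the 3 vertices {a, h, j} are pairwise adjacent, and any tree decomposition puts a clique entirely inside one bag — forcing width ≥ 2. Hence tw(G) = 2 exactly.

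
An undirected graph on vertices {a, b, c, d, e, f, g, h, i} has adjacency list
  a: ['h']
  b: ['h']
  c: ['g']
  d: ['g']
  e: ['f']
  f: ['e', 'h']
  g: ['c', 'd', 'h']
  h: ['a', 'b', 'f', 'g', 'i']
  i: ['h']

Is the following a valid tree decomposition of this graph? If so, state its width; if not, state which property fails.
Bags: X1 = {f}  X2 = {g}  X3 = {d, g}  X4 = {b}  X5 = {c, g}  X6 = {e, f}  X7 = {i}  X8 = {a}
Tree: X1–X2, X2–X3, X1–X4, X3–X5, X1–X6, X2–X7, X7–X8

A tree decomposition must satisfy three properties: every vertex lies in some bag; for every edge, both endpoints lie together in some bag; and for every vertex, the bags containing it form a connected subtree. Here vertex h appears in no bag, so the decomposition is invalid.

No — vertex h appears in no bag.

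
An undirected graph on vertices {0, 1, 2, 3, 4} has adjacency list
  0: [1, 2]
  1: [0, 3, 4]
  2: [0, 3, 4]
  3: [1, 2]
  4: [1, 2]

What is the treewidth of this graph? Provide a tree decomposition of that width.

Each bag holds 3 vertices, so the decomposition has width 2, which upper-bounds the treewidth. For the lower bound, G contains the cycle 3–1–4–2–3, so G is not a forest; only forests have treewidth ≤ 1, hence tw(G) ≥ 2. Combining the bounds, tw(G) = 2.

Treewidth 2.
One optimal decomposition is:
Bags: B1 = {1, 2, 3}  B2 = {1, 2, 4}  B3 = {0, 1, 2}
Tree: B1–B2, B2–B3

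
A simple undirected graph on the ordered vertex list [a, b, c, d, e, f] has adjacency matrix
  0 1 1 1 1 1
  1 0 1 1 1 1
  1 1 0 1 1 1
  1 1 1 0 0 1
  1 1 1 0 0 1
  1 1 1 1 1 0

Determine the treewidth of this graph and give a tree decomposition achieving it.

Each bag holds 5 vertices, so the decomposition has width 4, which upper-bounds the treewidth. On the other hand G contains the 5-clique {a, b, c, d, f}. A clique must lie in a single bag of any decomposition, so no decomposition can have width below 4. The upper and lower bounds meet at 4, so that is the treewidth.

Treewidth 4.
One such decomposition:
Bags: B1 = {a, b, c, d, f}  B2 = {a, b, c, e, f}
Tree: B1–B2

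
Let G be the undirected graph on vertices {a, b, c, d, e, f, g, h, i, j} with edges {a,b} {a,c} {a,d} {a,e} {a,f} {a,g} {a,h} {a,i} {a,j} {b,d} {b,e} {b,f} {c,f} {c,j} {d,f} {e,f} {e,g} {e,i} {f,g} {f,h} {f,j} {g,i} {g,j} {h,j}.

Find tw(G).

3

A width-3 tree decomposition is:
Bags: B1 = {a, e, f, g}  B2 = {a, f, g, j}  B3 = {a, e, g, i}  B4 = {a, b, e, f}  B5 = {a, c, f, j}  B6 = {a, b, d, f}  B7 = {a, f, h, j}
Tree: B1–B2, B1–B3, B1–B4, B2–B5, B4–B6, B2–B7
Every bag has size at most 4, so the width is 4 − 1 = 3 and tw(G) ≤ 3. Conversely, {a, b, d, f} is a clique of size 4, and the vertices of any clique must share a bag in every tree decomposition; so some bag has ≥ 4 vertices and tw(G) ≥ 3. The upper and lower bounds meet at 3, so that is the treewidth.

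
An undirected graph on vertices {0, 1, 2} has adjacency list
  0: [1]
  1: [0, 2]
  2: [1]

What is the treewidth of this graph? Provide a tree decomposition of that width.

Every bag has size at most 2, so the width is 2 − 1 = 1 and tw(G) ≤ 1. G has an edge, so its treewidth is at least 1. The upper and lower bounds meet at 1, so that is the treewidth.

Treewidth 1.
One such decomposition:
Bags: B1 = {0, 1}  B2 = {1, 2}
Tree: B1–B2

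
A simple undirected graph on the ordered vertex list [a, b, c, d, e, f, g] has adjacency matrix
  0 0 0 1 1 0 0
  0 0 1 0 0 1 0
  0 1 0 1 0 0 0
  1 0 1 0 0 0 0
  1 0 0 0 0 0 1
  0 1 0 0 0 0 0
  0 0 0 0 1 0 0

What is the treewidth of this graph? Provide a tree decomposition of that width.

Treewidth 1.
One such decomposition:
Bags: B1 = {e, g}  B2 = {a, e}  B3 = {a, d}  B4 = {c, d}  B5 = {b, c}  B6 = {b, f}
Tree: B1–B2, B2–B3, B3–B4, B4–B5, B5–B6

The largest bag has 2 vertices, giving width 1; this decomposition certifies tw(G) ≤ 1. G has an edge, so its treewidth is at least 1. The upper and lower bounds meet at 1, so that is the treewidth.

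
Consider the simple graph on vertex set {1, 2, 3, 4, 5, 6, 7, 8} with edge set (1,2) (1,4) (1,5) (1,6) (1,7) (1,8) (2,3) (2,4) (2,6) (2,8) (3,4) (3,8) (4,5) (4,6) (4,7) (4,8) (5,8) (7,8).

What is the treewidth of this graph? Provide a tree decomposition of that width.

Treewidth 3.
One optimal decomposition is:
Bags: B1 = {1, 4, 5, 8}  B2 = {1, 2, 4, 8}  B3 = {1, 4, 7, 8}  B4 = {1, 2, 4, 6}  B5 = {2, 3, 4, 8}
Tree: B1–B2, B1–B3, B2–B4, B2–B5

Every bag has size at most 4, so the width is 4 − 1 = 3 and tw(G) ≤ 3. Conversely, {1, 2, 4, 8} is a clique of size 4, and the vertices of any clique must share a bag in every tree decomposition; so some bag has ≥ 4 vertices and tw(G) ≥ 3. The upper and lower bounds meet at 3, so that is the treewidth.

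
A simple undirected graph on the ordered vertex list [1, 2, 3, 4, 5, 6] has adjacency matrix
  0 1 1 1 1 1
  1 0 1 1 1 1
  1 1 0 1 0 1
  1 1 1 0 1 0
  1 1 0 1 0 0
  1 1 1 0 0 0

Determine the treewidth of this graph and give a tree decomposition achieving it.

Treewidth 3.
One optimal decomposition is:
Bags: B1 = {1, 2, 3, 6}  B2 = {1, 2, 3, 4}  B3 = {1, 2, 4, 5}
Tree: B1–B2, B2–B3

Each bag holds 4 vertices, so the decomposition has width 3, which upper-bounds the treewidth. Conversely, {1, 2, 3, 4} is a clique of size 4, and the vertices of any clique must share a bag in every tree decomposition; so some bag has ≥ 4 vertices and tw(G) ≥ 3. The upper and lower bounds meet at 3, so that is the treewidth.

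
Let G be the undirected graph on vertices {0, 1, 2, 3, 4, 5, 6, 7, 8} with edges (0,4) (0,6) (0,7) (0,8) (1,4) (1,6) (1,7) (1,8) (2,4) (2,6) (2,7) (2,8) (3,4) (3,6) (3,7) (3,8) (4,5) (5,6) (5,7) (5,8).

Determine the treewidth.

A width-4 tree decomposition is:
Bags: B1 = {3, 4, 6, 7, 8}  B2 = {4, 5, 6, 7, 8}  B3 = {1, 4, 6, 7, 8}  B4 = {2, 4, 6, 7, 8}  B5 = {0, 4, 6, 7, 8}
Tree: B1–B2, B2–B3, B3–B4, B4–B5
The largest bag has 5 vertices, giving width 4; this decomposition certifies tw(G) ≤ 4. For the lower bound: the 5 vertex sets {3,7}, {5,8}, {1,4}, {6}, {2} are disjoint, each induces a connected subgraph, and every pair is joined by at least one edge of G. Contracting each set to a single vertex therefore yields K_{5} as a minor, and since treewidth is minor-monotone, tw(G) ≥ tw(K_{5}) = 4. Therefore the treewidth is 4.

4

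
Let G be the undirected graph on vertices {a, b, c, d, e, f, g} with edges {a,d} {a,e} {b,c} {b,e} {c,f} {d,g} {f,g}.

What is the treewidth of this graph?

A width-2 tree decomposition is:
Bags: B1 = {c, f, g}  B2 = {b, c, g}  B3 = {b, e, g}  B4 = {a, e, g}  B5 = {a, d, g}
Tree: B1–B2, B2–B3, B3–B4, B4–B5
Every bag has size at most 3, so the width is 3 − 1 = 2 and tw(G) ≤ 2. The edges g–f–c–b–e–a–d–g form a cycle, so G is not a tree and its treewidth is at least 2. The upper and lower bounds meet at 2, so that is the treewidth.

2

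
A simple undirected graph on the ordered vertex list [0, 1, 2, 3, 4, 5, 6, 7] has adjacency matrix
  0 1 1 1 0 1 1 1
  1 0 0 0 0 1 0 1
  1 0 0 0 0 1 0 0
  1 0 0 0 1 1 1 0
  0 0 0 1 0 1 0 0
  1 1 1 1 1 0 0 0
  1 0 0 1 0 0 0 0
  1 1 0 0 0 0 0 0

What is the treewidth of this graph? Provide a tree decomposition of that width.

Each bag holds 3 vertices, so the decomposition has width 2, which upper-bounds the treewidth. For the lower bound, the 3 vertices {0, 1, 5} are pairwise adjacent, and any tree decomposition puts a clique entirely inside one bag — forcing width ≥ 2. Therefore the treewidth is 2.

Treewidth 2.
Bags: B1 = {0, 1, 5}  B2 = {0, 3, 5}  B3 = {0, 3, 6}  B4 = {3, 4, 5}  B5 = {0, 1, 7}  B6 = {0, 2, 5}
Tree: B1–B2, B2–B3, B2–B4, B1–B5, B2–B6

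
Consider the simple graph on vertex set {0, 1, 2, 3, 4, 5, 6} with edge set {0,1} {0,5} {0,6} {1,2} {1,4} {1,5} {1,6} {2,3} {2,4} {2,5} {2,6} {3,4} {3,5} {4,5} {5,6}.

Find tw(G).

3

A width-3 tree decomposition is:
Bags: B1 = {1, 2, 4, 5}  B2 = {1, 2, 5, 6}  B3 = {2, 3, 4, 5}  B4 = {0, 1, 5, 6}
Tree: B1–B2, B1–B3, B2–B4
Each bag holds 4 vertices, so the decomposition has width 3, which upper-bounds the treewidth. On the other hand G contains the 4-clique {0, 1, 5, 6}. A clique must lie in a single bag of any decomposition, so no decomposition can have width below 3. The upper and lower bounds meet at 3, so that is the treewidth.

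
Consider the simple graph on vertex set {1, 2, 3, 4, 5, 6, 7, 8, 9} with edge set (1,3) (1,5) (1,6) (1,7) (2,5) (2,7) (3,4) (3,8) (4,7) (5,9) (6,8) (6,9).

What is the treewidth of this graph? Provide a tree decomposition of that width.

Treewidth 3.
Bags: B1 = {2, 4, 5, 7}  B2 = {1, 4, 5, 7}  B3 = {1, 3, 4, 5}  B4 = {1, 3, 5, 9}  B5 = {1, 3, 6, 9}  B6 = {3, 6, 8, 9}
Tree: B1–B2, B2–B3, B3–B4, B4–B5, B5–B6

Every bag has size at most 4, so the width is 4 − 1 = 3 and tw(G) ≤ 3. For the lower bound: the 4 vertex sets {2,4,7}, {5}, {1}, {3,6,8,9} are disjoint, each induces a connected subgraph, and every pair is joined by at least one edge of G. Contracting each set to a single vertex therefore yields K_{4} as a minor, and since treewidth is minor-monotone, tw(G) ≥ tw(K_{4}) = 3. Therefore the treewidth is 3.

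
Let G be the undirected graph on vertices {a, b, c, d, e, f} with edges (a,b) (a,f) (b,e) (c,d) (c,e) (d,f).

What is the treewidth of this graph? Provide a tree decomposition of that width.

The largest bag has 3 vertices, giving width 2; this decomposition certifies tw(G) ≤ 2. The edges f–a–b–e–c–d–f form a cycle, so G is not a tree and its treewidth is at least 2. Combining the bounds, tw(G) = 2.

Treewidth 2.
Bags: B1 = {a, b, f}  B2 = {b, e, f}  B3 = {c, e, f}  B4 = {c, d, f}
Tree: B1–B2, B2–B3, B3–B4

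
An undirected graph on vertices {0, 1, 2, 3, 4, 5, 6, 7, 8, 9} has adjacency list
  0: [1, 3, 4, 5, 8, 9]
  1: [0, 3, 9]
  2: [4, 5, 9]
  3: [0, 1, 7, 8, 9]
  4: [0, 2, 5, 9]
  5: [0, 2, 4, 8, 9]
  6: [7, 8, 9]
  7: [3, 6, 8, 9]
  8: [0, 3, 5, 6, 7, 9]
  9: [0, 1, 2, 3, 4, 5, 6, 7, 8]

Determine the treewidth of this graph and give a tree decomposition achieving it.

Every bag has size at most 4, so the width is 4 − 1 = 3 and tw(G) ≤ 3. For the lower bound, the 4 vertices {0, 3, 8, 9} are pairwise adjacent, and any tree decomposition puts a clique entirely inside one bag — forcing width ≥ 3. Combining the bounds, tw(G) = 3.

Treewidth 3.
One optimal decomposition is:
Bags: B1 = {3, 7, 8, 9}  B2 = {0, 3, 8, 9}  B3 = {0, 5, 8, 9}  B4 = {0, 1, 3, 9}  B5 = {0, 4, 5, 9}  B6 = {2, 4, 5, 9}  B7 = {6, 7, 8, 9}
Tree: B1–B2, B2–B3, B2–B4, B3–B5, B5–B6, B1–B7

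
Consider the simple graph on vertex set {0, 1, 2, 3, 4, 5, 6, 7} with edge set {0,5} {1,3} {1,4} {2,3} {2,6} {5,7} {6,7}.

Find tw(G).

1

A width-1 tree decomposition is:
Bags: B1 = {1, 4}  B2 = {1, 3}  B3 = {2, 3}  B4 = {2, 6}  B5 = {6, 7}  B6 = {5, 7}  B7 = {0, 5}
Tree: B1–B2, B2–B3, B3–B4, B4–B5, B5–B6, B6–B7
The largest bag has 2 vertices, giving width 1; this decomposition certifies tw(G) ≤ 1. Since G has at least one edge (e.g. 4–1), it is not an edgeless graph, so tw(G) ≥ 1. Combining the bounds, tw(G) = 1.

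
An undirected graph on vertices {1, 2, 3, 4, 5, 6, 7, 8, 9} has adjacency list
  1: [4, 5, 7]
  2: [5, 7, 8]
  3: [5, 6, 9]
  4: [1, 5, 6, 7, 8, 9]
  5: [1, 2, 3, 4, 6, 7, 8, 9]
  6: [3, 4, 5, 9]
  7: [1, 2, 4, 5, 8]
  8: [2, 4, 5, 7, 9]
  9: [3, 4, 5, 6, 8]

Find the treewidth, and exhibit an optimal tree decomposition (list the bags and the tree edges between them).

Treewidth 3.
One such decomposition:
Bags: B1 = {4, 5, 7, 8}  B2 = {2, 5, 7, 8}  B3 = {4, 5, 8, 9}  B4 = {1, 4, 5, 7}  B5 = {4, 5, 6, 9}  B6 = {3, 5, 6, 9}
Tree: B1–B2, B1–B3, B1–B4, B3–B5, B5–B6

Each bag holds 4 vertices, so the decomposition has width 3, which upper-bounds the treewidth. Conversely, {2, 5, 7, 8} is a clique of size 4, and the vertices of any clique must share a bag in every tree decomposition; so some bag has ≥ 4 vertices and tw(G) ≥ 3. Therefore the treewidth is 3.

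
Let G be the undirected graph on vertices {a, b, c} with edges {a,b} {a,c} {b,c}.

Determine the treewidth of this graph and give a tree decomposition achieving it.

A single bag containing all 3 vertices is trivially a valid decomposition of width 2. For the lower bound, the 3 vertices {a, b, c} are pairwise adjacent, and any tree decomposition puts a clique entirely inside one bag — forcing width ≥ 2. Hence tw(G) = 2 exactly.

Treewidth 2.
One such decomposition:
Bags: B1 = {a, b, c}
Tree: (single bag)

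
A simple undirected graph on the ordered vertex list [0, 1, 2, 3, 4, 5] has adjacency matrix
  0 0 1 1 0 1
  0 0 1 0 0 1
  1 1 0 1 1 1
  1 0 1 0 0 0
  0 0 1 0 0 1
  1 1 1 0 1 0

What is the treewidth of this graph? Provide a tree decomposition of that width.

Treewidth 2.
One optimal decomposition is:
Bags: B1 = {2, 4, 5}  B2 = {0, 2, 5}  B3 = {0, 2, 3}  B4 = {1, 2, 5}
Tree: B1–B2, B2–B3, B1–B4

Each bag holds 3 vertices, so the decomposition has width 2, which upper-bounds the treewidth. Conversely, {0, 2, 3} is a clique of size 3, and the vertices of any clique must share a bag in every tree decomposition; so some bag has ≥ 3 vertices and tw(G) ≥ 2. Therefore the treewidth is 2.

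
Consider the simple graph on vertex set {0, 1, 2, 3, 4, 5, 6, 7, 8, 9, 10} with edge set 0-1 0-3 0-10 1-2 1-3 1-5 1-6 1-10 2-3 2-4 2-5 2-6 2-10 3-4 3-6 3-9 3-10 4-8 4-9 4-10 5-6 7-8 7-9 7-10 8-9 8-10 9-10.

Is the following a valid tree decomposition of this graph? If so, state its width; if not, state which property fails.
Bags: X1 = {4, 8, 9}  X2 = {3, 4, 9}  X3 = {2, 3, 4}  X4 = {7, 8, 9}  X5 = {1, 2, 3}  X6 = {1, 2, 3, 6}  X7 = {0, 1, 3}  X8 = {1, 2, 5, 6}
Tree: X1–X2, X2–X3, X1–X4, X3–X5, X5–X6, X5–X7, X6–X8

A tree decomposition must satisfy three properties: every vertex lies in some bag; for every edge, both endpoints lie together in some bag; and for every vertex, the bags containing it form a connected subtree. Here vertex 10 appears in no bag, so the decomposition is invalid.

No — vertex 10 appears in no bag.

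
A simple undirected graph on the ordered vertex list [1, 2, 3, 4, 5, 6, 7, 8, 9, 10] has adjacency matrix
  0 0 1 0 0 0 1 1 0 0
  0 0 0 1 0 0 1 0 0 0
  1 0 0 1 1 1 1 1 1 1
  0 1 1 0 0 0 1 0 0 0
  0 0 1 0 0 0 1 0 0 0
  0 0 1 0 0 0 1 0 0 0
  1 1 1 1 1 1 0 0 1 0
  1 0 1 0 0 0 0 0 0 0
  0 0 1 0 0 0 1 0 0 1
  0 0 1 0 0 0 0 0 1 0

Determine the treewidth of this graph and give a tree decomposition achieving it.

The largest bag has 3 vertices, giving width 2; this decomposition certifies tw(G) ≤ 2. For the lower bound, the 3 vertices {2, 4, 7} are pairwise adjacent, and any tree decomposition puts a clique entirely inside one bag — forcing width ≥ 2. Hence tw(G) = 2 exactly.

Treewidth 2.
One such decomposition:
Bags: B1 = {2, 4, 7}  B2 = {3, 4, 7}  B3 = {3, 7, 9}  B4 = {3, 5, 7}  B5 = {3, 9, 10}  B6 = {3, 6, 7}  B7 = {1, 3, 7}  B8 = {1, 3, 8}
Tree: B1–B2, B2–B3, B2–B4, B3–B5, B3–B6, B2–B7, B7–B8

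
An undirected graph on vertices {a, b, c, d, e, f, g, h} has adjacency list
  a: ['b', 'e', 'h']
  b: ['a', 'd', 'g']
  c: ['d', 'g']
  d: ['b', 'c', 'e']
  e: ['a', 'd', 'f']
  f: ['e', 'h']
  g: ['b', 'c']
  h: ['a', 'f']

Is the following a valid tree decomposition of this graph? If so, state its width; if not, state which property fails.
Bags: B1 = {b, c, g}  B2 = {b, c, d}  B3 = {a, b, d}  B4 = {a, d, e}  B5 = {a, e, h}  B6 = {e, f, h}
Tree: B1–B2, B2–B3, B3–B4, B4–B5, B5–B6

Every vertex of G appears in some bag (union = {a, b, c, d, e, f, g, h}); every edge is covered by a bag; and for each vertex v the set of bags containing v is connected in the bag tree. The decomposition is therefore valid. The largest bag has 3 vertices, so the width is 2.

Yes; width 2.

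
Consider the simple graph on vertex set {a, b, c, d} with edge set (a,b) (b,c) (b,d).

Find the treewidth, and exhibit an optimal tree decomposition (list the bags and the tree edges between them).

Treewidth 1.
Bags: B1 = {b, d}  B2 = {b, c}  B3 = {a, b}
Tree: B1–B2, B2–B3

The largest bag has 2 vertices, giving width 1; this decomposition certifies tw(G) ≤ 1. Since G has at least one edge (e.g. d–b), it is not an edgeless graph, so tw(G) ≥ 1. Therefore the treewidth is 1.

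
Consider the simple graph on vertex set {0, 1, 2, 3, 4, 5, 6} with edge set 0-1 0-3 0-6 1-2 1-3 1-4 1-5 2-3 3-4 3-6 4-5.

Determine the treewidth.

2

A width-2 tree decomposition is:
Bags: B1 = {1, 3, 4}  B2 = {0, 1, 3}  B3 = {0, 3, 6}  B4 = {1, 2, 3}  B5 = {1, 4, 5}
Tree: B1–B2, B2–B3, B2–B4, B1–B5
Each bag holds 3 vertices, so the decomposition has width 2, which upper-bounds the treewidth. On the other hand G contains the 3-clique {0, 1, 3}. A clique must lie in a single bag of any decomposition, so no decomposition can have width below 2. Hence tw(G) = 2 exactly.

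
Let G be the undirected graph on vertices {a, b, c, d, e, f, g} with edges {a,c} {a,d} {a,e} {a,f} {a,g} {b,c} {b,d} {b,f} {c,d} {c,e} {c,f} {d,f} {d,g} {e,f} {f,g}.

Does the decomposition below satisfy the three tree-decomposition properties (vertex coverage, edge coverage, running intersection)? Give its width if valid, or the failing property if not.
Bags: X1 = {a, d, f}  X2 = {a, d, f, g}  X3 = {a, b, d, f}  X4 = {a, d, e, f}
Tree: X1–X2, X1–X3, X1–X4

A tree decomposition must satisfy three properties: every vertex lies in some bag; for every edge, both endpoints lie together in some bag; and for every vertex, the bags containing it form a connected subtree. Here vertex c appears in no bag, so the decomposition is invalid.

No — vertex c appears in no bag.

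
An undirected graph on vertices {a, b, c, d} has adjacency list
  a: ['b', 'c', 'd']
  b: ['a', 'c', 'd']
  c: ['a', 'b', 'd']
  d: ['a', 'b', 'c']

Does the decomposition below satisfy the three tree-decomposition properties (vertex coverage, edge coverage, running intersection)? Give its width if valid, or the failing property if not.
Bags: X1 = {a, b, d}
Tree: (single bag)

A tree decomposition must satisfy three properties: every vertex lies in some bag; for every edge, both endpoints lie together in some bag; and for every vertex, the bags containing it form a connected subtree. Here vertex c appears in no bag, so the decomposition is invalid.

No — vertex c appears in no bag.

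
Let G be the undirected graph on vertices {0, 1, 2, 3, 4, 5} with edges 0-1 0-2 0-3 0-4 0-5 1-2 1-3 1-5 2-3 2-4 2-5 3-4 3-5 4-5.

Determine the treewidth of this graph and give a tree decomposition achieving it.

Each bag holds 5 vertices, so the decomposition has width 4, which upper-bounds the treewidth. For the lower bound, the 5 vertices {0, 1, 2, 3, 5} are pairwise adjacent, and any tree decomposition puts a clique entirely inside one bag — forcing width ≥ 4. Therefore the treewidth is 4.

Treewidth 4.
One such decomposition:
Bags: B1 = {0, 1, 2, 3, 5}  B2 = {0, 2, 3, 4, 5}
Tree: B1–B2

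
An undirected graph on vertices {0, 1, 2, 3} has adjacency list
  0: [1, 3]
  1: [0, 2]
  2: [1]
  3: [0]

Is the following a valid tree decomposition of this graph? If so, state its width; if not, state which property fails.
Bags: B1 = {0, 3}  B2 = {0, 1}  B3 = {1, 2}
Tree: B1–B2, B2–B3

Yes; width 1.

Checking the three conditions: (i) the bags cover all of {0, 1, 2, 3}; (ii) for each edge, some bag contains both endpoints; (iii) the bags containing any fixed vertex form a subtree. All hold, so the decomposition is valid with width 2 − 1 = 1.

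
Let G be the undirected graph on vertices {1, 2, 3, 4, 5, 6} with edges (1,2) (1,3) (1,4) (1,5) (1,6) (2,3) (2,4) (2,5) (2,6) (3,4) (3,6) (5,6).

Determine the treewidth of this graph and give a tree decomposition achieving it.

The largest bag has 4 vertices, giving width 3; this decomposition certifies tw(G) ≤ 3. Conversely, {1, 2, 3, 4} is a clique of size 4, and the vertices of any clique must share a bag in every tree decomposition; so some bag has ≥ 4 vertices and tw(G) ≥ 3. The upper and lower bounds meet at 3, so that is the treewidth.

Treewidth 3.
Bags: B1 = {1, 2, 3, 4}  B2 = {1, 2, 3, 6}  B3 = {1, 2, 5, 6}
Tree: B1–B2, B2–B3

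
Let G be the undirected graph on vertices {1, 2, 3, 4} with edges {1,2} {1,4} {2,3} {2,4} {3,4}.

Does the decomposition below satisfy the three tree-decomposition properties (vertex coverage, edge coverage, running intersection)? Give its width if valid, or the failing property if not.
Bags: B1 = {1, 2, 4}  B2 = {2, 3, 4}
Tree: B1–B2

Vertex coverage: the bags together contain {1, 2, 3, 4}, the full vertex set. Edge coverage: each edge of G has both endpoints in at least one bag. Running intersection: for every vertex, the bags containing it form a connected subtree. All three properties hold, so this is a valid tree decomposition of width max|bag| − 1 = 2, and hence tw(G) ≤ 2.

Yes; width 2.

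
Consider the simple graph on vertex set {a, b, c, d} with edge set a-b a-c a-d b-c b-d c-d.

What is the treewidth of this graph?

3

A width-3 tree decomposition is:
Bags: B1 = {a, b, c, d}
Tree: (single bag)
With just one bag of size 4, the width is 4 − 1 = 3, so tw(G) ≤ 3. Conversely, {a, b, c, d} is a clique of size 4, and the vertices of any clique must share a bag in every tree decomposition; so some bag has ≥ 4 vertices and tw(G) ≥ 3. Hence tw(G) = 3 exactly.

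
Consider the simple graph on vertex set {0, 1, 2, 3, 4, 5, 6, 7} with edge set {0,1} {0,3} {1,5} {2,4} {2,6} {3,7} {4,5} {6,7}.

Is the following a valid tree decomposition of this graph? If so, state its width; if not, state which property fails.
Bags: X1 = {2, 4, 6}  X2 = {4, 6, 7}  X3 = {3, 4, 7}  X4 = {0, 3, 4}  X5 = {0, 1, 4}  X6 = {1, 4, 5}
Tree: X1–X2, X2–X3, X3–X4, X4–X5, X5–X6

Every vertex of G appears in some bag (union = {0, 1, 2, 3, 4, 5, 6, 7}); every edge is covered by a bag; and for each vertex v the set of bags containing v is connected in the bag tree. The decomposition is therefore valid. The largest bag has 3 vertices, so the width is 2.

Yes; width 2.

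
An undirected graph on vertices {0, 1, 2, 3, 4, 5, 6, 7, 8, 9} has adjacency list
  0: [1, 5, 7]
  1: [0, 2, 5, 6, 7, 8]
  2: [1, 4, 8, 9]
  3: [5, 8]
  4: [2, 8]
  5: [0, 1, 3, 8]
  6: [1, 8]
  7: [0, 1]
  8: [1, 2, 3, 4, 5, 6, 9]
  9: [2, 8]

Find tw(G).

2

A width-2 tree decomposition is:
Bags: B1 = {0, 1, 5}  B2 = {1, 5, 8}  B3 = {1, 2, 8}  B4 = {0, 1, 7}  B5 = {2, 4, 8}  B6 = {1, 6, 8}  B7 = {2, 8, 9}  B8 = {3, 5, 8}
Tree: B1–B2, B2–B3, B1–B4, B3–B5, B3–B6, B5–B7, B2–B8
The largest bag has 3 vertices, giving width 2; this decomposition certifies tw(G) ≤ 2. Conversely, {0, 1, 5} is a clique of size 3, and the vertices of any clique must share a bag in every tree decomposition; so some bag has ≥ 3 vertices and tw(G) ≥ 2. The upper and lower bounds meet at 2, so that is the treewidth.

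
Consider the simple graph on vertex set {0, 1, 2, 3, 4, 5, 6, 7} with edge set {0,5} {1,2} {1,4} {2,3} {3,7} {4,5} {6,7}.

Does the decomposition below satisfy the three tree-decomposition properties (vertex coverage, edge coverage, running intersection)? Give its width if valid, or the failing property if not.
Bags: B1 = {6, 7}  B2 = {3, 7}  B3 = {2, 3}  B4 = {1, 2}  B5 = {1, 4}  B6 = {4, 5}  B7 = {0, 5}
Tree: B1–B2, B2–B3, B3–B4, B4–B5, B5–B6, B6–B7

Checking the three conditions: (i) the bags cover all of {0, 1, 2, 3, 4, 5, 6, 7}; (ii) for each edge, some bag contains both endpoints; (iii) the bags containing any fixed vertex form a subtree. All hold, so the decomposition is valid with width 2 − 1 = 1.

Yes; width 1.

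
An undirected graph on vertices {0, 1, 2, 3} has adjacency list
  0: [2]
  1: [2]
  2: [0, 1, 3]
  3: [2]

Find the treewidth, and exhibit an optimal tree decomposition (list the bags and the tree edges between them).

Treewidth 1.
One such decomposition:
Bags: B1 = {1, 2}  B2 = {2, 3}  B3 = {0, 2}
Tree: B1–B2, B1–B3

Every bag has size at most 2, so the width is 2 − 1 = 1 and tw(G) ≤ 1. Since G has at least one edge (e.g. 1–2), it is not an edgeless graph, so tw(G) ≥ 1. The upper and lower bounds meet at 1, so that is the treewidth.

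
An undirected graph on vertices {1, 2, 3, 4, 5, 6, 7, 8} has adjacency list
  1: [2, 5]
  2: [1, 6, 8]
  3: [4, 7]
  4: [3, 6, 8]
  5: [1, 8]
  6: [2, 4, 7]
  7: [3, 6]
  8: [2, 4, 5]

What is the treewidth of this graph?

A width-2 tree decomposition is:
Bags: B1 = {3, 4, 7}  B2 = {4, 6, 7}  B3 = {4, 6, 8}  B4 = {2, 6, 8}  B5 = {2, 5, 8}  B6 = {1, 2, 5}
Tree: B1–B2, B2–B3, B3–B4, B4–B5, B5–B6
Each bag holds 3 vertices, so the decomposition has width 2, which upper-bounds the treewidth. Since 3–7–6–4–3 is a cycle in G, G is not acyclic. Forests are exactly the graphs of treewidth ≤ 1, so tw(G) ≥ 2. Combining the bounds, tw(G) = 2.

2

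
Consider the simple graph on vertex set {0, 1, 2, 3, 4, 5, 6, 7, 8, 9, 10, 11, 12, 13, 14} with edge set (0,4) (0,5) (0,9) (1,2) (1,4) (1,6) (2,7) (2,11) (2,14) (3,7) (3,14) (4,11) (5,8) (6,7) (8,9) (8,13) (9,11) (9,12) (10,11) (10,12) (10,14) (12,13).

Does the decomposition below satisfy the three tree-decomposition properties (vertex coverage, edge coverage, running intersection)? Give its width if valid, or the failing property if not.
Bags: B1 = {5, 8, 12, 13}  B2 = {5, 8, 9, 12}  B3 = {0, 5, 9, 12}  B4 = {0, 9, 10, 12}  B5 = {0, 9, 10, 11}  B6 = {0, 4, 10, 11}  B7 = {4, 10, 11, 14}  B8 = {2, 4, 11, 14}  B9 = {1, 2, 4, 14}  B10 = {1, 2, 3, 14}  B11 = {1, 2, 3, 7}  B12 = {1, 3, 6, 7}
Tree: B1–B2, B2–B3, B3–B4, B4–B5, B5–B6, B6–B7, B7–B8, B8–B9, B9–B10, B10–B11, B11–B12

Vertex coverage: the bags together contain {0, 1, 2, 3, 4, 5, 6, 7, 8, 9, 10, 11, 12, 13, 14}, the full vertex set. Edge coverage: each edge of G has both endpoints in at least one bag. Running intersection: for every vertex, the bags containing it form a connected subtree. All three properties hold, so this is a valid tree decomposition of width max|bag| − 1 = 3, and hence tw(G) ≤ 3.

Yes; width 3.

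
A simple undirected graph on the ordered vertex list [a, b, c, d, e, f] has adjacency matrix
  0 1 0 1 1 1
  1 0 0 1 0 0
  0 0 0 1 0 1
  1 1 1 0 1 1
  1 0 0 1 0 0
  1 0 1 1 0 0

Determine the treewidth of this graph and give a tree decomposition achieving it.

Treewidth 2.
One such decomposition:
Bags: B1 = {c, d, f}  B2 = {a, d, f}  B3 = {a, d, e}  B4 = {a, b, d}
Tree: B1–B2, B2–B3, B3–B4

Every bag has size at most 3, so the width is 3 − 1 = 2 and tw(G) ≤ 2. Conversely, {c, d, f} is a clique of size 3, and the vertices of any clique must share a bag in every tree decomposition; so some bag has ≥ 3 vertices and tw(G) ≥ 2. Combining the bounds, tw(G) = 2.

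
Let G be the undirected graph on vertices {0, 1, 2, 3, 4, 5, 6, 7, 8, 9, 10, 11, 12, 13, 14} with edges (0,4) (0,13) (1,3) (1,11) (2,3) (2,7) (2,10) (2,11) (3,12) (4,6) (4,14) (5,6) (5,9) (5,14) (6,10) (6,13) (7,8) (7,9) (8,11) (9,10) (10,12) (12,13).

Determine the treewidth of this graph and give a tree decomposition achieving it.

Treewidth 3.
Bags: B1 = {0, 4, 5, 14}  B2 = {0, 4, 5, 6}  B3 = {0, 5, 6, 13}  B4 = {5, 6, 9, 13}  B5 = {6, 9, 10, 13}  B6 = {9, 10, 12, 13}  B7 = {7, 9, 10, 12}  B8 = {2, 7, 10, 12}  B9 = {2, 3, 7, 12}  B10 = {2, 3, 7, 8}  B11 = {2, 3, 8, 11}  B12 = {1, 3, 8, 11}
Tree: B1–B2, B2–B3, B3–B4, B4–B5, B5–B6, B6–B7, B7–B8, B8–B9, B9–B10, B10–B11, B11–B12

The largest bag has 4 vertices, giving width 3; this decomposition certifies tw(G) ≤ 3. For the lower bound: the 4 vertex sets {0,4,14}, {5}, {6}, {9,10,12,13} are disjoint, each induces a connected subgraph, and every pair is joined by at least one edge of G. Contracting each set to a single vertex therefore yields K_{4} as a minor, and since treewidth is minor-monotone, tw(G) ≥ tw(K_{4}) = 3. Combining the bounds, tw(G) = 3.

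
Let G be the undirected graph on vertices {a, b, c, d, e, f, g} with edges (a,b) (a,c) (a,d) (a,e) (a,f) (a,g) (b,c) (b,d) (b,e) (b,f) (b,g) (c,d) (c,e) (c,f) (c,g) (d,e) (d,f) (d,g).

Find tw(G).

A width-4 tree decomposition is:
Bags: B1 = {a, b, c, d, g}  B2 = {a, b, c, d, e}  B3 = {a, b, c, d, f}
Tree: B1–B2, B2–B3
Each bag holds 5 vertices, so the decomposition has width 4, which upper-bounds the treewidth. On the other hand G contains the 5-clique {a, b, c, d, g}. A clique must lie in a single bag of any decomposition, so no decomposition can have width below 4. Combining the bounds, tw(G) = 4.

4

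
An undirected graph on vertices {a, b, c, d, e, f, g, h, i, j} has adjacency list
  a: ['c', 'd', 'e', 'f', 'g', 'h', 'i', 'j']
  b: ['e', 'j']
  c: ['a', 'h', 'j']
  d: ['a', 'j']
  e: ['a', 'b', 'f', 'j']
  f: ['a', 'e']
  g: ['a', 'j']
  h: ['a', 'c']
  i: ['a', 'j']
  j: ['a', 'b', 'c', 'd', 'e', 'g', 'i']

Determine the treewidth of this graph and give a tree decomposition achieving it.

The largest bag has 3 vertices, giving width 2; this decomposition certifies tw(G) ≤ 2. Conversely, {a, d, j} is a clique of size 3, and the vertices of any clique must share a bag in every tree decomposition; so some bag has ≥ 3 vertices and tw(G) ≥ 2. Hence tw(G) = 2 exactly.

Treewidth 2.
One such decomposition:
Bags: B1 = {a, e, j}  B2 = {a, e, f}  B3 = {a, d, j}  B4 = {a, c, j}  B5 = {b, e, j}  B6 = {a, g, j}  B7 = {a, c, h}  B8 = {a, i, j}
Tree: B1–B2, B1–B3, B1–B4, B1–B5, B4–B6, B4–B7, B4–B8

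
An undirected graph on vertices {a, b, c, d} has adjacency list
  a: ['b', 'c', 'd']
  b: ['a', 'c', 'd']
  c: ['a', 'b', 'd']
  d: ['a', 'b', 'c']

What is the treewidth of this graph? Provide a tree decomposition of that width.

Treewidth 3.
One such decomposition:
Bags: B1 = {a, b, c, d}
Tree: (single bag)

A single bag containing all 4 vertices is trivially a valid decomposition of width 3. For the lower bound, the 4 vertices {a, b, c, d} are pairwise adjacent, and any tree decomposition puts a clique entirely inside one bag — forcing width ≥ 3. Therefore the treewidth is 3.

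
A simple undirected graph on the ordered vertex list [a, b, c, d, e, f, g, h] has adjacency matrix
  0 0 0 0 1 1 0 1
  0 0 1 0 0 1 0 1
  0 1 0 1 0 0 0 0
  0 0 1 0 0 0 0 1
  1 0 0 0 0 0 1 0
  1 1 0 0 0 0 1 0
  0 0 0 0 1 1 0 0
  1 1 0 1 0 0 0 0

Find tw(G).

2

A width-2 tree decomposition is:
Bags: B1 = {a, e, g}  B2 = {a, f, g}  B3 = {a, f, h}  B4 = {b, f, h}  B5 = {b, d, h}  B6 = {b, c, d}
Tree: B1–B2, B2–B3, B3–B4, B4–B5, B5–B6
Each bag holds 3 vertices, so the decomposition has width 2, which upper-bounds the treewidth. Since e–g–f–a–e is a cycle in G, G is not acyclic. Forests are exactly the graphs of treewidth ≤ 1, so tw(G) ≥ 2. Hence tw(G) = 2 exactly.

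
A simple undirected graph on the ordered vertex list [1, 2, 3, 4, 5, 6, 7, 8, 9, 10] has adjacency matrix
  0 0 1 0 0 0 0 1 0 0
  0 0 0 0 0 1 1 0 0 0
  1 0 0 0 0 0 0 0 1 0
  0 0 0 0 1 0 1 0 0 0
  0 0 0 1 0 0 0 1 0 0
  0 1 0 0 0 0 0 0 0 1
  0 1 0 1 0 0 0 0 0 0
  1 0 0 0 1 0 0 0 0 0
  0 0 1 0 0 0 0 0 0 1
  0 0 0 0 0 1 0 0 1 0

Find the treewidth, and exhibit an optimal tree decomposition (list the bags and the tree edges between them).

Treewidth 2.
One optimal decomposition is:
Bags: B1 = {3, 9, 10}  B2 = {1, 3, 10}  B3 = {1, 8, 10}  B4 = {5, 8, 10}  B5 = {4, 5, 10}  B6 = {4, 7, 10}  B7 = {2, 7, 10}  B8 = {2, 6, 10}
Tree: B1–B2, B2–B3, B3–B4, B4–B5, B5–B6, B6–B7, B7–B8

Each bag holds 3 vertices, so the decomposition has width 2, which upper-bounds the treewidth. Since 10–9–3–1–8–5–4–7–2–6–10 is a cycle in G, G is not acyclic. Forests are exactly the graphs of treewidth ≤ 1, so tw(G) ≥ 2. Therefore the treewidth is 2.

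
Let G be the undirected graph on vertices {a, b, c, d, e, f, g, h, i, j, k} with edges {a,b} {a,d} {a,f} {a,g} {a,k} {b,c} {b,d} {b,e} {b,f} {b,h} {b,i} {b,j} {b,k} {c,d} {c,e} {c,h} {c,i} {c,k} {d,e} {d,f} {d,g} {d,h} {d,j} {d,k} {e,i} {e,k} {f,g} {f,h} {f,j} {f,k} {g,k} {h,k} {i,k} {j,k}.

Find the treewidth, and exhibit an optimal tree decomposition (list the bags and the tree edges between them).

The largest bag has 5 vertices, giving width 4; this decomposition certifies tw(G) ≤ 4. Conversely, {a, d, f, g, k} is a clique of size 5, and the vertices of any clique must share a bag in every tree decomposition; so some bag has ≥ 5 vertices and tw(G) ≥ 4. Therefore the treewidth is 4.

Treewidth 4.
Bags: B1 = {a, d, f, g, k}  B2 = {a, b, d, f, k}  B3 = {b, d, f, h, k}  B4 = {b, c, d, h, k}  B5 = {b, c, d, e, k}  B6 = {b, d, f, j, k}  B7 = {b, c, e, i, k}
Tree: B1–B2, B2–B3, B3–B4, B4–B5, B2–B6, B5–B7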